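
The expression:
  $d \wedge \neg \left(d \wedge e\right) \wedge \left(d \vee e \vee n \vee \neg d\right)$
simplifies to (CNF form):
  $d \wedge \neg e$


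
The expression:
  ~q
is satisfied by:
  {q: False}


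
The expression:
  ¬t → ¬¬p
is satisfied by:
  {t: True, p: True}
  {t: True, p: False}
  {p: True, t: False}


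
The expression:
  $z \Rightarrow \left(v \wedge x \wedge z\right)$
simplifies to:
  $\left(v \wedge x\right) \vee \neg z$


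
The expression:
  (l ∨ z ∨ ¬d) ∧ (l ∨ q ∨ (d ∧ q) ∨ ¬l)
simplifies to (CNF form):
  l ∨ z ∨ ¬d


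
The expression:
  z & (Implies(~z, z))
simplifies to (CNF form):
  z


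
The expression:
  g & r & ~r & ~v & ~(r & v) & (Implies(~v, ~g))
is never true.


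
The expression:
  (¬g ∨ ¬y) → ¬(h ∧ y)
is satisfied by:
  {g: True, h: False, y: False}
  {h: False, y: False, g: False}
  {y: True, g: True, h: False}
  {y: True, h: False, g: False}
  {g: True, h: True, y: False}
  {h: True, g: False, y: False}
  {y: True, h: True, g: True}


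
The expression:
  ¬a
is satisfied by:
  {a: False}


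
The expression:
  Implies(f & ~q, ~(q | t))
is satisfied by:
  {q: True, t: False, f: False}
  {t: False, f: False, q: False}
  {f: True, q: True, t: False}
  {f: True, t: False, q: False}
  {q: True, t: True, f: False}
  {t: True, q: False, f: False}
  {f: True, t: True, q: True}


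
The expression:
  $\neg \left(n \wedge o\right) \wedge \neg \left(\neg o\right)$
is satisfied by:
  {o: True, n: False}


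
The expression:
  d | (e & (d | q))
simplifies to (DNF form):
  d | (e & q)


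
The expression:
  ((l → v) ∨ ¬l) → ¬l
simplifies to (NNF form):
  ¬l ∨ ¬v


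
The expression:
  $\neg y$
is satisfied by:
  {y: False}


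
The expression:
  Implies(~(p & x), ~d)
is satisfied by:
  {p: True, x: True, d: False}
  {p: True, x: False, d: False}
  {x: True, p: False, d: False}
  {p: False, x: False, d: False}
  {d: True, p: True, x: True}


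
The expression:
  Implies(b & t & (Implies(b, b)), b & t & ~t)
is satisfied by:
  {t: False, b: False}
  {b: True, t: False}
  {t: True, b: False}


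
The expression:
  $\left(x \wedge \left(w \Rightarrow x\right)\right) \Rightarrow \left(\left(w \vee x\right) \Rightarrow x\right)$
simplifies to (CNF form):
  $\text{True}$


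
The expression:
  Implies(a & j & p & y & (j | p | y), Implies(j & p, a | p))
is always true.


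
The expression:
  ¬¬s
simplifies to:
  s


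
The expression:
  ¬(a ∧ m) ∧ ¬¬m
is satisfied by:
  {m: True, a: False}


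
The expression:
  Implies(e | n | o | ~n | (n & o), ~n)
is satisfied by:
  {n: False}


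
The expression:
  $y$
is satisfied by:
  {y: True}


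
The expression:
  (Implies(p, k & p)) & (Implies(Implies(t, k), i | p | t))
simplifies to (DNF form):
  (k & p) | (i & ~p) | (t & ~p)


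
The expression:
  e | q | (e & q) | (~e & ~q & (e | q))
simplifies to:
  e | q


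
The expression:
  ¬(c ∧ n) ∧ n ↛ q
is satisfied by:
  {n: True, q: False, c: False}


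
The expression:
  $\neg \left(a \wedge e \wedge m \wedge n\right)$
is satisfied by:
  {m: False, a: False, n: False, e: False}
  {e: True, m: False, a: False, n: False}
  {n: True, m: False, a: False, e: False}
  {e: True, n: True, m: False, a: False}
  {a: True, e: False, m: False, n: False}
  {e: True, a: True, m: False, n: False}
  {n: True, a: True, e: False, m: False}
  {e: True, n: True, a: True, m: False}
  {m: True, n: False, a: False, e: False}
  {e: True, m: True, n: False, a: False}
  {n: True, m: True, e: False, a: False}
  {e: True, n: True, m: True, a: False}
  {a: True, m: True, n: False, e: False}
  {e: True, a: True, m: True, n: False}
  {n: True, a: True, m: True, e: False}


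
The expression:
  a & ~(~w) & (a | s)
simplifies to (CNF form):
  a & w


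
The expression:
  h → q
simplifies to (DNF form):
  q ∨ ¬h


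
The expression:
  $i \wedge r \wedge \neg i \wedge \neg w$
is never true.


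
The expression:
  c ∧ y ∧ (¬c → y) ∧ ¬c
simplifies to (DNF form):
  False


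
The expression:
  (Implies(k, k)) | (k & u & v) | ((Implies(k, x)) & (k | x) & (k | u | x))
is always true.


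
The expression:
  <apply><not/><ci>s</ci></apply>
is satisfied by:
  {s: False}


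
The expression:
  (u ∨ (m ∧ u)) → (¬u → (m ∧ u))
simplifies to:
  True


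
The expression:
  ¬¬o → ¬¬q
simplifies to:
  q ∨ ¬o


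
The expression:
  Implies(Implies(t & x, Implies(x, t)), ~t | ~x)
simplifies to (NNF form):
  ~t | ~x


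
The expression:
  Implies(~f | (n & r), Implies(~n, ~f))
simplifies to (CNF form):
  True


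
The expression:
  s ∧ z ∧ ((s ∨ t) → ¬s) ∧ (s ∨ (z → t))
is never true.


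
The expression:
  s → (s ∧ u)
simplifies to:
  u ∨ ¬s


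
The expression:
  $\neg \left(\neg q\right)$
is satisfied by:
  {q: True}


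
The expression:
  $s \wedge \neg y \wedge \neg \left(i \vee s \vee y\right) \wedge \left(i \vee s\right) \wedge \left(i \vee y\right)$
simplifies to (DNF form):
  $\text{False}$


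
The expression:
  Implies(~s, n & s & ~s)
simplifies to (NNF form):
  s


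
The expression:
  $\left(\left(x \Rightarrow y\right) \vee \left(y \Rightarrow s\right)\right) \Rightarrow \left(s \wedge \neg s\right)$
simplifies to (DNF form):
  $\text{False}$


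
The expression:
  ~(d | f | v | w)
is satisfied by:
  {d: False, v: False, w: False, f: False}


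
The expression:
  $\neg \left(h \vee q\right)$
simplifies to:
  $\neg h \wedge \neg q$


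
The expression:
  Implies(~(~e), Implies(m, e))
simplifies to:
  True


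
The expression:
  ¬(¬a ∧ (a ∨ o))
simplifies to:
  a ∨ ¬o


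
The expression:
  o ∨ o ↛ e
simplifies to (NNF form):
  o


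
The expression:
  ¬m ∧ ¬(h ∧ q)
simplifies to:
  ¬m ∧ (¬h ∨ ¬q)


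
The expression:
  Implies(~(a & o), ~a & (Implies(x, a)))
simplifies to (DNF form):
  (a & o) | (~a & ~x)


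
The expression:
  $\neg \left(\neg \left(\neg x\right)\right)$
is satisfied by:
  {x: False}


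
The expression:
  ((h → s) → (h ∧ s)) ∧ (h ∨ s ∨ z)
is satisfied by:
  {h: True}


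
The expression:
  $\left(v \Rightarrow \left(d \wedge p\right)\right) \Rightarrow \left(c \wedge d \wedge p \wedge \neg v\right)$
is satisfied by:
  {v: True, c: True, p: False, d: False}
  {v: True, c: False, p: False, d: False}
  {d: True, v: True, c: True, p: False}
  {d: True, v: True, c: False, p: False}
  {v: True, p: True, c: True, d: False}
  {v: True, p: True, c: False, d: False}
  {p: True, d: True, c: True, v: False}


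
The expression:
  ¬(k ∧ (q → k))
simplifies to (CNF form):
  ¬k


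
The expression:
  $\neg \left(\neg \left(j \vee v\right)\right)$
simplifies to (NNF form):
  $j \vee v$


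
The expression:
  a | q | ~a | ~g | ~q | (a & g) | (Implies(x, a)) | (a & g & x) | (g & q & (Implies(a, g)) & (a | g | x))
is always true.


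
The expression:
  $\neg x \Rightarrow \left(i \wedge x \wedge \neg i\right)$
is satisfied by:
  {x: True}


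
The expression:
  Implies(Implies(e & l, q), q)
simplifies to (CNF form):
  (e | q) & (l | q)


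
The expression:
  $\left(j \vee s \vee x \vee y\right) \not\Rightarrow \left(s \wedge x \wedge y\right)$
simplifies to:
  $\left(j \wedge \neg s\right) \vee \left(s \wedge \neg x\right) \vee \left(x \wedge \neg y\right) \vee \left(y \wedge \neg s\right)$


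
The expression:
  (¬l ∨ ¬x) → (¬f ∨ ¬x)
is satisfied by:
  {l: True, x: False, f: False}
  {l: False, x: False, f: False}
  {f: True, l: True, x: False}
  {f: True, l: False, x: False}
  {x: True, l: True, f: False}
  {x: True, l: False, f: False}
  {x: True, f: True, l: True}


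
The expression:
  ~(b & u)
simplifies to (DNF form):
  ~b | ~u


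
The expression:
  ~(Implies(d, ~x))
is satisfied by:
  {d: True, x: True}


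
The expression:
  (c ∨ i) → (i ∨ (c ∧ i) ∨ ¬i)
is always true.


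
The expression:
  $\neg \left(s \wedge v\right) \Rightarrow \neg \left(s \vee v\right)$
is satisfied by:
  {v: False, s: False}
  {s: True, v: True}


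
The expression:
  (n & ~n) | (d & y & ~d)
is never true.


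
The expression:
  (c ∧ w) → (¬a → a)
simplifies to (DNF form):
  a ∨ ¬c ∨ ¬w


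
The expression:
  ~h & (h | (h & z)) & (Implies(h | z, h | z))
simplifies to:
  False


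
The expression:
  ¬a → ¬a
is always true.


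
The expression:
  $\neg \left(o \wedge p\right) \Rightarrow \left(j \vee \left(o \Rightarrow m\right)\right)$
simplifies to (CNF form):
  $j \vee m \vee p \vee \neg o$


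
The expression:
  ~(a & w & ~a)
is always true.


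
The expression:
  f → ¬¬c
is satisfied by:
  {c: True, f: False}
  {f: False, c: False}
  {f: True, c: True}


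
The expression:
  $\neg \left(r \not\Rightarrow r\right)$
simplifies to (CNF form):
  $\text{True}$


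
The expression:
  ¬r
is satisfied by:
  {r: False}


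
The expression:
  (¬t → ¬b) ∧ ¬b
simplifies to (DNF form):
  ¬b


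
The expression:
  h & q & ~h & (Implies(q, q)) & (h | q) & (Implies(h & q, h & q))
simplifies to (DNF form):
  False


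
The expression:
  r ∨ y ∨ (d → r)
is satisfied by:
  {r: True, y: True, d: False}
  {r: True, d: False, y: False}
  {y: True, d: False, r: False}
  {y: False, d: False, r: False}
  {r: True, y: True, d: True}
  {r: True, d: True, y: False}
  {y: True, d: True, r: False}


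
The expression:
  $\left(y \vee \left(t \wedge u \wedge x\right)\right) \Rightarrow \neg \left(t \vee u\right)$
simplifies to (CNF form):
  $\left(\neg t \vee \neg y\right) \wedge \left(\neg u \vee \neg y\right) \wedge \left(\neg t \vee \neg u \vee \neg x\right) \wedge \left(\neg t \vee \neg u \vee \neg y\right) \wedge \left(\neg t \vee \neg x \vee \neg y\right) \wedge \left(\neg u \vee \neg x \vee \neg y\right) \wedge \left(\neg t \vee \neg u \vee \neg x \vee \neg y\right)$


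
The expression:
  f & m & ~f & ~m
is never true.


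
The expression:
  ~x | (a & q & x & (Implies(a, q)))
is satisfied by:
  {q: True, a: True, x: False}
  {q: True, a: False, x: False}
  {a: True, q: False, x: False}
  {q: False, a: False, x: False}
  {x: True, q: True, a: True}


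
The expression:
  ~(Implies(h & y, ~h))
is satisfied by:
  {h: True, y: True}


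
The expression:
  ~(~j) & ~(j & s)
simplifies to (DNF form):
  j & ~s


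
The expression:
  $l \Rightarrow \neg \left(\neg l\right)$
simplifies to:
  $\text{True}$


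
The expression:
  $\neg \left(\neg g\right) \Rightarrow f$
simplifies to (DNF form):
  $f \vee \neg g$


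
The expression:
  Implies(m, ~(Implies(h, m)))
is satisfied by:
  {m: False}


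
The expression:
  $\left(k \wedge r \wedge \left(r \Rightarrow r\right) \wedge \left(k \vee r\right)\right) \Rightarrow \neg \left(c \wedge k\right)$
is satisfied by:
  {k: False, c: False, r: False}
  {r: True, k: False, c: False}
  {c: True, k: False, r: False}
  {r: True, c: True, k: False}
  {k: True, r: False, c: False}
  {r: True, k: True, c: False}
  {c: True, k: True, r: False}


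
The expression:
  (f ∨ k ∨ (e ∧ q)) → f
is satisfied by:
  {f: True, q: False, k: False, e: False}
  {e: True, f: True, q: False, k: False}
  {f: True, q: True, e: False, k: False}
  {e: True, f: True, q: True, k: False}
  {k: True, f: True, e: False, q: False}
  {k: True, f: True, e: True, q: False}
  {k: True, f: True, q: True, e: False}
  {k: True, e: True, f: True, q: True}
  {k: False, q: False, f: False, e: False}
  {e: True, k: False, q: False, f: False}
  {q: True, k: False, f: False, e: False}


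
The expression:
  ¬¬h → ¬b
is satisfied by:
  {h: False, b: False}
  {b: True, h: False}
  {h: True, b: False}


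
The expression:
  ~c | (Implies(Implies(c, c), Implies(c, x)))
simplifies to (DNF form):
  x | ~c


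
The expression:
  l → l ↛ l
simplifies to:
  ¬l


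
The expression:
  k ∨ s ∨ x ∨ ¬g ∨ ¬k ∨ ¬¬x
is always true.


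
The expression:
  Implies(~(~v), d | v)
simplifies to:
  True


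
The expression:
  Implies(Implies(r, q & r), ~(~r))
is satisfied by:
  {r: True}


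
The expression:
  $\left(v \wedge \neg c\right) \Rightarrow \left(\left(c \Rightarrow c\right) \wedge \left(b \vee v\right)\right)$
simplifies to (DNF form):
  $\text{True}$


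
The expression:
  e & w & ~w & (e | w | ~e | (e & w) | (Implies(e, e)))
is never true.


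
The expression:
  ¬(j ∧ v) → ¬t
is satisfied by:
  {j: True, v: True, t: False}
  {j: True, v: False, t: False}
  {v: True, j: False, t: False}
  {j: False, v: False, t: False}
  {t: True, j: True, v: True}


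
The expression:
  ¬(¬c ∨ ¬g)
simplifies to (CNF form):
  c ∧ g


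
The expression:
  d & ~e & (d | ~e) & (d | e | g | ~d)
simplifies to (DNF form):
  d & ~e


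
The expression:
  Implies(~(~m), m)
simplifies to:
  True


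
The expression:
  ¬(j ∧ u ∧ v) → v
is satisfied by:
  {v: True}


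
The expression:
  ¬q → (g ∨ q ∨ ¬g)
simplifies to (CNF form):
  True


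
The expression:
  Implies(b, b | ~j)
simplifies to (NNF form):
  True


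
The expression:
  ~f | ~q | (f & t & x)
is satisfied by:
  {x: True, t: True, q: False, f: False}
  {x: True, t: False, q: False, f: False}
  {t: True, x: False, q: False, f: False}
  {x: False, t: False, q: False, f: False}
  {f: True, x: True, t: True, q: False}
  {f: True, x: True, t: False, q: False}
  {f: True, t: True, x: False, q: False}
  {f: True, t: False, x: False, q: False}
  {x: True, q: True, t: True, f: False}
  {x: True, q: True, t: False, f: False}
  {q: True, t: True, x: False, f: False}
  {q: True, x: False, t: False, f: False}
  {f: True, x: True, q: True, t: True}


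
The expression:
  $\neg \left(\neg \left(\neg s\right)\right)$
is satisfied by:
  {s: False}


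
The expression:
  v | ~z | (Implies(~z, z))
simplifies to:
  True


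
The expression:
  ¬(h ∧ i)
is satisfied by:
  {h: False, i: False}
  {i: True, h: False}
  {h: True, i: False}


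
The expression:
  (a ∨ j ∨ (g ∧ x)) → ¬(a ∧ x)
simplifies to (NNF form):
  ¬a ∨ ¬x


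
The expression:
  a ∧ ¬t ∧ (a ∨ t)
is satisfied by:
  {a: True, t: False}


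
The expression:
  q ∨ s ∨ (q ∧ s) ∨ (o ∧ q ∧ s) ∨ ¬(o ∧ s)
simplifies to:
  True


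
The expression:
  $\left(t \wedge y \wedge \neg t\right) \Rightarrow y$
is always true.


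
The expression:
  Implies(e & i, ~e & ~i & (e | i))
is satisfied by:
  {e: False, i: False}
  {i: True, e: False}
  {e: True, i: False}


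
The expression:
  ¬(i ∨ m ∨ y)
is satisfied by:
  {i: False, y: False, m: False}


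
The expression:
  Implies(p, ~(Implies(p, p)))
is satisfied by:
  {p: False}


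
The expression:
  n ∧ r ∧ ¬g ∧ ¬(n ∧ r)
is never true.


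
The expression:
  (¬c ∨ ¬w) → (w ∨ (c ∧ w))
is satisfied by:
  {w: True}


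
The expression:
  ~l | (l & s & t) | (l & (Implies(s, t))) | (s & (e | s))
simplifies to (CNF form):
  True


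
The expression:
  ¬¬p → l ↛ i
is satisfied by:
  {l: True, i: False, p: False}
  {i: False, p: False, l: False}
  {l: True, i: True, p: False}
  {i: True, l: False, p: False}
  {p: True, l: True, i: False}


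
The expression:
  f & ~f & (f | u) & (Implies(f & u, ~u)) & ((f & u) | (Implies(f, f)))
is never true.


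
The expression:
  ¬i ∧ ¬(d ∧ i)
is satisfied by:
  {i: False}


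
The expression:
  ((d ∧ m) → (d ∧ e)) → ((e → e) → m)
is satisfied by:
  {m: True}


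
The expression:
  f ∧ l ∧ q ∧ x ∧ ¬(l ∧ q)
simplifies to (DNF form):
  False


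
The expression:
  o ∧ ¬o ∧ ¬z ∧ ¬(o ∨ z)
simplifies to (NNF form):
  False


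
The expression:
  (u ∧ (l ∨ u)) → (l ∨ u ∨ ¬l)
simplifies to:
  True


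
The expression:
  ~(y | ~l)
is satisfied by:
  {l: True, y: False}


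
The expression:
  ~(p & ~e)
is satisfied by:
  {e: True, p: False}
  {p: False, e: False}
  {p: True, e: True}


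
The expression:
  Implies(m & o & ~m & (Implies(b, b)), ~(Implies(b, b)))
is always true.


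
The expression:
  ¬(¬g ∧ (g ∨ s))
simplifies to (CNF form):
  g ∨ ¬s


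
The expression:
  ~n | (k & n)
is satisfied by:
  {k: True, n: False}
  {n: False, k: False}
  {n: True, k: True}


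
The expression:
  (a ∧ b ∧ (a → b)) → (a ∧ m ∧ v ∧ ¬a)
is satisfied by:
  {a: False, b: False}
  {b: True, a: False}
  {a: True, b: False}


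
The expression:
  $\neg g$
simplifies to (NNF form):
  $\neg g$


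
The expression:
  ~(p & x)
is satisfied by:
  {p: False, x: False}
  {x: True, p: False}
  {p: True, x: False}


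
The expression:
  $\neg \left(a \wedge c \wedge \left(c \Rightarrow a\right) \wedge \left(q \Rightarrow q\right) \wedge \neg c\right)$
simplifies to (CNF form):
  $\text{True}$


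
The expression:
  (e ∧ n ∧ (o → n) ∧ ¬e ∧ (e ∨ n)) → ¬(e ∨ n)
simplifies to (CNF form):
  True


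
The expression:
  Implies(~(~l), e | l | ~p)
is always true.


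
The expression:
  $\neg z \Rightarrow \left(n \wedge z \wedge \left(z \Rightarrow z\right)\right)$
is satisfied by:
  {z: True}


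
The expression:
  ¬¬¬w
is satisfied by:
  {w: False}


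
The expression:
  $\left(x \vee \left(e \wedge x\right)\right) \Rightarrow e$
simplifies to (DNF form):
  $e \vee \neg x$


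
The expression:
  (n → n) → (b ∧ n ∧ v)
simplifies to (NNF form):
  b ∧ n ∧ v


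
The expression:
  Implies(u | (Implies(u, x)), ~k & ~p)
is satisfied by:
  {p: False, k: False}


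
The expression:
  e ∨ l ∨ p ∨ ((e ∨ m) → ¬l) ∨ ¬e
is always true.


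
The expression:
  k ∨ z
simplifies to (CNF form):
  k ∨ z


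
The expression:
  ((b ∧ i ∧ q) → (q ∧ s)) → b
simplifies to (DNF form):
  b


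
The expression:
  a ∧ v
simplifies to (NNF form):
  a ∧ v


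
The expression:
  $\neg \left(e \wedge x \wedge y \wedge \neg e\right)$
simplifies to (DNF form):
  $\text{True}$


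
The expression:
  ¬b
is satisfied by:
  {b: False}


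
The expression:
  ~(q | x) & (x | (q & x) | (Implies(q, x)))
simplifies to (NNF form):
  ~q & ~x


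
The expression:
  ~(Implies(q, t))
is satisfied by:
  {q: True, t: False}


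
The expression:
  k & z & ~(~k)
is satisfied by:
  {z: True, k: True}


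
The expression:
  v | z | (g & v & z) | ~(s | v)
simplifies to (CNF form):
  v | z | ~s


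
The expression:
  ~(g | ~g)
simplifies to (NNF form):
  False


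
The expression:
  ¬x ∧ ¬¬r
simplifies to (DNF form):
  r ∧ ¬x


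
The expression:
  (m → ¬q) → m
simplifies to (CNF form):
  m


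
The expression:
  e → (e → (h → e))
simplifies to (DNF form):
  True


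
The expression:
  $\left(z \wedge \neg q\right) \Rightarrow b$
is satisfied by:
  {b: True, q: True, z: False}
  {b: True, z: False, q: False}
  {q: True, z: False, b: False}
  {q: False, z: False, b: False}
  {b: True, q: True, z: True}
  {b: True, z: True, q: False}
  {q: True, z: True, b: False}


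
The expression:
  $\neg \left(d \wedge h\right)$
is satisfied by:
  {h: False, d: False}
  {d: True, h: False}
  {h: True, d: False}


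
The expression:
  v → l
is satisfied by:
  {l: True, v: False}
  {v: False, l: False}
  {v: True, l: True}


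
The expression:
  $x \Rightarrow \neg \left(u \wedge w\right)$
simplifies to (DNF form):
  $\neg u \vee \neg w \vee \neg x$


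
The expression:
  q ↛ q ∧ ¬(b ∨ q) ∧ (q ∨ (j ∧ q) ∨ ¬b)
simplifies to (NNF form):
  False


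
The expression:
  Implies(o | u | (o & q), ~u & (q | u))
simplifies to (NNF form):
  ~u & (q | ~o)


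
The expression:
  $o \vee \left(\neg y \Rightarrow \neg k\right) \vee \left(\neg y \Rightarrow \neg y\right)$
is always true.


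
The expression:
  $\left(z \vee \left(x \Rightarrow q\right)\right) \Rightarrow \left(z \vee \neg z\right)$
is always true.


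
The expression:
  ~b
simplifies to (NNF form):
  ~b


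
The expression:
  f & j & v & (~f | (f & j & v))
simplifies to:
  f & j & v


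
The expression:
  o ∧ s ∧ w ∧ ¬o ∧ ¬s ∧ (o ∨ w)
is never true.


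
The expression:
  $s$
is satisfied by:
  {s: True}


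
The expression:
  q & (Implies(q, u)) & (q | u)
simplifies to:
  q & u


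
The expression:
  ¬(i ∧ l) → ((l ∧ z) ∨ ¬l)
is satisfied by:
  {i: True, z: True, l: False}
  {i: True, l: False, z: False}
  {z: True, l: False, i: False}
  {z: False, l: False, i: False}
  {i: True, z: True, l: True}
  {i: True, l: True, z: False}
  {z: True, l: True, i: False}


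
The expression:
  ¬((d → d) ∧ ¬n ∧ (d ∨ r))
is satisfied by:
  {n: True, d: False, r: False}
  {n: True, r: True, d: False}
  {n: True, d: True, r: False}
  {n: True, r: True, d: True}
  {r: False, d: False, n: False}


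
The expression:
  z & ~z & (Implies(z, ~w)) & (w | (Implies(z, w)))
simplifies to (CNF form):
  False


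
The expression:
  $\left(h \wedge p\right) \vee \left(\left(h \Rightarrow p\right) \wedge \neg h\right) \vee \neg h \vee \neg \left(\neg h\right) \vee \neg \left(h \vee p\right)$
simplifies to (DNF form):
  $\text{True}$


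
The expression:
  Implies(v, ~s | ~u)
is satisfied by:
  {s: False, v: False, u: False}
  {u: True, s: False, v: False}
  {v: True, s: False, u: False}
  {u: True, v: True, s: False}
  {s: True, u: False, v: False}
  {u: True, s: True, v: False}
  {v: True, s: True, u: False}


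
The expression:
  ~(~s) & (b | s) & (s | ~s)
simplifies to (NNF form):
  s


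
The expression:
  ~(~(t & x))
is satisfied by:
  {t: True, x: True}


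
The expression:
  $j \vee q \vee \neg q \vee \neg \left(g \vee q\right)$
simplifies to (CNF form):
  $\text{True}$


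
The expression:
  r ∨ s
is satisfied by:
  {r: True, s: True}
  {r: True, s: False}
  {s: True, r: False}


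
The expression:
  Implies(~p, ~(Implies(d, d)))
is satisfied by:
  {p: True}


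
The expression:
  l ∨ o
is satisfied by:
  {o: True, l: True}
  {o: True, l: False}
  {l: True, o: False}


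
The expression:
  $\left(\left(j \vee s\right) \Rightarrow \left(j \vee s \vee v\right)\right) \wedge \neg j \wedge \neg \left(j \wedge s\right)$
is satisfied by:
  {j: False}


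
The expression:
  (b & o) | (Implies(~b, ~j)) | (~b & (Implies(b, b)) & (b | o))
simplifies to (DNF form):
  b | o | ~j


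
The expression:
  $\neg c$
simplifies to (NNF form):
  $\neg c$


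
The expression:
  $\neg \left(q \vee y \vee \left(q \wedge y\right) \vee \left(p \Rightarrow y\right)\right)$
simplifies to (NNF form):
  $p \wedge \neg q \wedge \neg y$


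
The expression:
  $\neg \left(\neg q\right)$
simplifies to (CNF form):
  $q$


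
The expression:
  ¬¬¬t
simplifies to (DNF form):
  ¬t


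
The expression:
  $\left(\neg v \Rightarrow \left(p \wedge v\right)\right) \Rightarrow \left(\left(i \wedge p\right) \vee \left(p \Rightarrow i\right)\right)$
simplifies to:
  $i \vee \neg p \vee \neg v$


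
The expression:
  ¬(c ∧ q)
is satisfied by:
  {c: False, q: False}
  {q: True, c: False}
  {c: True, q: False}


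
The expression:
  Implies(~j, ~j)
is always true.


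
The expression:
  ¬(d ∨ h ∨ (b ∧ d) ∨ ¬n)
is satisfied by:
  {n: True, d: False, h: False}


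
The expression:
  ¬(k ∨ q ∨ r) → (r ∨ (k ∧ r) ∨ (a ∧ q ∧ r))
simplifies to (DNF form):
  k ∨ q ∨ r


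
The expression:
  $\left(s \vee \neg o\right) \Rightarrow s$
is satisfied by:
  {o: True, s: True}
  {o: True, s: False}
  {s: True, o: False}


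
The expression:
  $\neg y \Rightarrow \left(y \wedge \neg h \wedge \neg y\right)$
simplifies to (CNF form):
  $y$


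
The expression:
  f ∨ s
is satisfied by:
  {s: True, f: True}
  {s: True, f: False}
  {f: True, s: False}


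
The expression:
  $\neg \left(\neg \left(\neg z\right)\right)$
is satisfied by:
  {z: False}


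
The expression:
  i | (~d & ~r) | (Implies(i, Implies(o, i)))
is always true.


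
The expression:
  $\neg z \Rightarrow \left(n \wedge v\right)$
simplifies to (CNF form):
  $\left(n \vee z\right) \wedge \left(v \vee z\right)$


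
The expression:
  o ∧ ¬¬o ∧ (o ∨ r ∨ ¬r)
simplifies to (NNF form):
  o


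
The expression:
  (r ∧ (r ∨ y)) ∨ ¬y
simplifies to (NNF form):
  r ∨ ¬y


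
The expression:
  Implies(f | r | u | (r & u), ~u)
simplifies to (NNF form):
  ~u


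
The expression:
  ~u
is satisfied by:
  {u: False}


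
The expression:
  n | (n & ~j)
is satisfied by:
  {n: True}


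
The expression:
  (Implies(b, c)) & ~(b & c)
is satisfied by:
  {b: False}


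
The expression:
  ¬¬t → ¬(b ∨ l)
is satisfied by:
  {l: False, t: False, b: False}
  {b: True, l: False, t: False}
  {l: True, b: False, t: False}
  {b: True, l: True, t: False}
  {t: True, b: False, l: False}


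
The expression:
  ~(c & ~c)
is always true.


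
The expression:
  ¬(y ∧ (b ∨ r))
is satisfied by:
  {r: False, y: False, b: False}
  {b: True, r: False, y: False}
  {r: True, b: False, y: False}
  {b: True, r: True, y: False}
  {y: True, b: False, r: False}


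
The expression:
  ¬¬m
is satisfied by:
  {m: True}


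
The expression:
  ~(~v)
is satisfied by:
  {v: True}


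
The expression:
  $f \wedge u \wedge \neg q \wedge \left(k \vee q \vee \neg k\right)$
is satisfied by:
  {u: True, f: True, q: False}


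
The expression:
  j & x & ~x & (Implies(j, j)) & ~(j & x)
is never true.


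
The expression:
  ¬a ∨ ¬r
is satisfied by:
  {a: False, r: False}
  {r: True, a: False}
  {a: True, r: False}


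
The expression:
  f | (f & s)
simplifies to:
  f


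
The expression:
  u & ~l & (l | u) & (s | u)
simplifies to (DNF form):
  u & ~l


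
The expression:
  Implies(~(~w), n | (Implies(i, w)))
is always true.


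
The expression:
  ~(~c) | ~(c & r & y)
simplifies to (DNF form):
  True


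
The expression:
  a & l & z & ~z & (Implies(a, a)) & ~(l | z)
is never true.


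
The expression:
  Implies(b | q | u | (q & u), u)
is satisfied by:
  {u: True, b: False, q: False}
  {q: True, u: True, b: False}
  {u: True, b: True, q: False}
  {q: True, u: True, b: True}
  {q: False, b: False, u: False}


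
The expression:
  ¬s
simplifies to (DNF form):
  ¬s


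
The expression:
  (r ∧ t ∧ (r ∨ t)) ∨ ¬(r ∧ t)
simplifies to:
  True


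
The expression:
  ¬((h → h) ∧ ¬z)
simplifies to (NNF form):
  z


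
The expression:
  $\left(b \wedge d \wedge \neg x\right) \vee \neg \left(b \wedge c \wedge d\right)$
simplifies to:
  $\neg b \vee \neg c \vee \neg d \vee \neg x$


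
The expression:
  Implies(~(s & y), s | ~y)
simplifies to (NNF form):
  s | ~y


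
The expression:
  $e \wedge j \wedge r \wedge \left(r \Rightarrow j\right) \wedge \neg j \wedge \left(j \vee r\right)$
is never true.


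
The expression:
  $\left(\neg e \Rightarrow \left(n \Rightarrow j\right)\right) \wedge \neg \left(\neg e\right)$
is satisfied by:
  {e: True}


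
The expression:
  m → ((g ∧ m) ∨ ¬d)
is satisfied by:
  {g: True, m: False, d: False}
  {m: False, d: False, g: False}
  {d: True, g: True, m: False}
  {d: True, m: False, g: False}
  {g: True, m: True, d: False}
  {m: True, g: False, d: False}
  {d: True, m: True, g: True}


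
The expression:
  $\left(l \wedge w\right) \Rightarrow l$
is always true.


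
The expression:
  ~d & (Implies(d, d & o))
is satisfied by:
  {d: False}


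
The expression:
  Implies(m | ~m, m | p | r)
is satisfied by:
  {r: True, m: True, p: True}
  {r: True, m: True, p: False}
  {r: True, p: True, m: False}
  {r: True, p: False, m: False}
  {m: True, p: True, r: False}
  {m: True, p: False, r: False}
  {p: True, m: False, r: False}


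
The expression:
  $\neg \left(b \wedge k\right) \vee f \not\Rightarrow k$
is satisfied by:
  {k: False, b: False}
  {b: True, k: False}
  {k: True, b: False}


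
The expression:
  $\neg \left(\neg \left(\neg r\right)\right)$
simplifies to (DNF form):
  $\neg r$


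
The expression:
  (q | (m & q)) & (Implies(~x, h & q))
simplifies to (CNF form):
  q & (h | x)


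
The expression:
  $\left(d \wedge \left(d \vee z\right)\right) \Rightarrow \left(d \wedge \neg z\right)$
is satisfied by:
  {z: False, d: False}
  {d: True, z: False}
  {z: True, d: False}


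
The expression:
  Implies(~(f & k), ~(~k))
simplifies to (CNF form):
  k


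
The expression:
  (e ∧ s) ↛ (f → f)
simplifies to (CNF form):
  False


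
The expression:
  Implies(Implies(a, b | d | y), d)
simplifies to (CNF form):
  (a | d) & (d | ~b) & (d | ~y)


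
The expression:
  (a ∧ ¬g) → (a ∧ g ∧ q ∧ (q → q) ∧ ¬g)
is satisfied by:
  {g: True, a: False}
  {a: False, g: False}
  {a: True, g: True}


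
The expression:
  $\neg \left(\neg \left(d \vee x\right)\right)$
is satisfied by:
  {x: True, d: True}
  {x: True, d: False}
  {d: True, x: False}


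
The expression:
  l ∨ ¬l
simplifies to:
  True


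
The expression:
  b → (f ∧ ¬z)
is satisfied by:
  {f: True, b: False, z: False}
  {f: False, b: False, z: False}
  {z: True, f: True, b: False}
  {z: True, f: False, b: False}
  {b: True, f: True, z: False}


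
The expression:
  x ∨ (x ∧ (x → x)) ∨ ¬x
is always true.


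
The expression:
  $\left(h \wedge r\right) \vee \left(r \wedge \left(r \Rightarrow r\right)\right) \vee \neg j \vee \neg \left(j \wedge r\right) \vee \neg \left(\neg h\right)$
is always true.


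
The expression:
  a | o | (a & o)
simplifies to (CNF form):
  a | o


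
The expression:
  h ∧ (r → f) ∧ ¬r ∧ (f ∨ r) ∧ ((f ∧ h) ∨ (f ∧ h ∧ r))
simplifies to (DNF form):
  f ∧ h ∧ ¬r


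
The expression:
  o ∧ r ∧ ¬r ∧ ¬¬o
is never true.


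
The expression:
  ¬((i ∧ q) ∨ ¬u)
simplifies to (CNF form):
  u ∧ (¬i ∨ ¬q)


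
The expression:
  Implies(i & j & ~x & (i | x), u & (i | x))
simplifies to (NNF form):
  u | x | ~i | ~j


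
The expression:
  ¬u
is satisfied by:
  {u: False}


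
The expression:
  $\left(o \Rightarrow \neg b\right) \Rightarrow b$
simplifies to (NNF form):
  $b$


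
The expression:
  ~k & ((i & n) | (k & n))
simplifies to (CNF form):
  i & n & ~k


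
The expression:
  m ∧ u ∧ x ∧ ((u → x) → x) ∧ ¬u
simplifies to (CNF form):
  False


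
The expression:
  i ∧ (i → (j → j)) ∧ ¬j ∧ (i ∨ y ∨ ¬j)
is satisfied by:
  {i: True, j: False}


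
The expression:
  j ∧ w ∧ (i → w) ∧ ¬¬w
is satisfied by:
  {j: True, w: True}


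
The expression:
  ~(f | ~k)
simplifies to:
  k & ~f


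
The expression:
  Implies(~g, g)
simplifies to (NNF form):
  g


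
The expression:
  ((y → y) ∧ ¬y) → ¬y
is always true.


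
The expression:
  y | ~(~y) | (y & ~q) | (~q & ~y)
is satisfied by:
  {y: True, q: False}
  {q: False, y: False}
  {q: True, y: True}


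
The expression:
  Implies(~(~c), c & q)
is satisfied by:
  {q: True, c: False}
  {c: False, q: False}
  {c: True, q: True}


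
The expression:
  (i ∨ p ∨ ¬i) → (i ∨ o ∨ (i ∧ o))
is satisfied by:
  {i: True, o: True}
  {i: True, o: False}
  {o: True, i: False}


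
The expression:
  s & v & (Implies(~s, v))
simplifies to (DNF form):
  s & v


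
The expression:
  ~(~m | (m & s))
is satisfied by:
  {m: True, s: False}


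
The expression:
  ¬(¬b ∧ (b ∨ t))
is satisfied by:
  {b: True, t: False}
  {t: False, b: False}
  {t: True, b: True}


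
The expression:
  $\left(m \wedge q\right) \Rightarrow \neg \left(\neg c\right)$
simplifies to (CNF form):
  $c \vee \neg m \vee \neg q$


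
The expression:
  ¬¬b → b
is always true.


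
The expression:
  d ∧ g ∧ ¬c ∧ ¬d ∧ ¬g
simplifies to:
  False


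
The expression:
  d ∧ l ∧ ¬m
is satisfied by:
  {d: True, l: True, m: False}


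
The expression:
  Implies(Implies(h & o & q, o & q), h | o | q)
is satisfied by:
  {q: True, h: True, o: True}
  {q: True, h: True, o: False}
  {q: True, o: True, h: False}
  {q: True, o: False, h: False}
  {h: True, o: True, q: False}
  {h: True, o: False, q: False}
  {o: True, h: False, q: False}


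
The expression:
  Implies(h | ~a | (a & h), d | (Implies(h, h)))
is always true.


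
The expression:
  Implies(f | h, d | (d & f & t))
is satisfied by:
  {d: True, f: False, h: False}
  {d: True, h: True, f: False}
  {d: True, f: True, h: False}
  {d: True, h: True, f: True}
  {h: False, f: False, d: False}


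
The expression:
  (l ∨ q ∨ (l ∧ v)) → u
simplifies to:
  u ∨ (¬l ∧ ¬q)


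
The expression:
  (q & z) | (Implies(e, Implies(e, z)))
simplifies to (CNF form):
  z | ~e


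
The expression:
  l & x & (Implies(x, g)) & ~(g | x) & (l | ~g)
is never true.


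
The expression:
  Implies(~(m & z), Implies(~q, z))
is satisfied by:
  {q: True, z: True}
  {q: True, z: False}
  {z: True, q: False}


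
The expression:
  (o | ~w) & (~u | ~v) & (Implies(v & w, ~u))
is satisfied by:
  {o: True, u: False, v: False, w: False}
  {o: False, u: False, v: False, w: False}
  {w: True, o: True, u: False, v: False}
  {v: True, o: True, u: False, w: False}
  {v: True, o: False, u: False, w: False}
  {w: True, v: True, o: True, u: False}
  {u: True, o: True, w: False, v: False}
  {u: True, o: False, w: False, v: False}
  {w: True, u: True, o: True, v: False}


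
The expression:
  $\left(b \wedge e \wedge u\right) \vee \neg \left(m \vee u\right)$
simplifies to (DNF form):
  $\left(u \wedge \neg u\right) \vee \left(\neg m \wedge \neg u\right) \vee \left(b \wedge e \wedge u\right) \vee \left(b \wedge e \wedge \neg m\right) \vee \left(b \wedge u \wedge \neg u\right) \vee \left(b \wedge \neg m \wedge \neg u\right) \vee \left(e \wedge u \wedge \neg u\right) \vee \left(e \wedge \neg m \wedge \neg u\right)$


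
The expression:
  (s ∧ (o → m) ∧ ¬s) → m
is always true.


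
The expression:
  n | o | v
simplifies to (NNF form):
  n | o | v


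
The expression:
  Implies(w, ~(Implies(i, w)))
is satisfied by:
  {w: False}


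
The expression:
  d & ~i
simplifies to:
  d & ~i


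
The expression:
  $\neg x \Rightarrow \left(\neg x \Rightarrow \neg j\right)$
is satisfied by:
  {x: True, j: False}
  {j: False, x: False}
  {j: True, x: True}


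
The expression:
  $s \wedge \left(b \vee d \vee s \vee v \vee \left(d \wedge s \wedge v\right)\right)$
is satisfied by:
  {s: True}


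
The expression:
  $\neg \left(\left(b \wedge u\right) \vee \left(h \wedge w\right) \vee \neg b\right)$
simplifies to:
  $b \wedge \neg u \wedge \left(\neg h \vee \neg w\right)$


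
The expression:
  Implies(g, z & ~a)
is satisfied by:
  {z: True, a: False, g: False}
  {a: False, g: False, z: False}
  {z: True, a: True, g: False}
  {a: True, z: False, g: False}
  {g: True, z: True, a: False}


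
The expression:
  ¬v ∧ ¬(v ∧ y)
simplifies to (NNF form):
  ¬v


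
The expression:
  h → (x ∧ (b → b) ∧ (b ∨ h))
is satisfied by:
  {x: True, h: False}
  {h: False, x: False}
  {h: True, x: True}


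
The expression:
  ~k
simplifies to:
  ~k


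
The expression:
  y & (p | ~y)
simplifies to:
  p & y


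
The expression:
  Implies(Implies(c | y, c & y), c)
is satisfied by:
  {y: True, c: True}
  {y: True, c: False}
  {c: True, y: False}


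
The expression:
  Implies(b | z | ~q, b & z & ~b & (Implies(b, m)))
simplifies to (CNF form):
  q & ~b & ~z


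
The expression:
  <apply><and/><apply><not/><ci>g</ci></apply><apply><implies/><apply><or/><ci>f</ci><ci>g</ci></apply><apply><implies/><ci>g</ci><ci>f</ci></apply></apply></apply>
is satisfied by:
  {g: False}


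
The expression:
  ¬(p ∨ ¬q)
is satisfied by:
  {q: True, p: False}


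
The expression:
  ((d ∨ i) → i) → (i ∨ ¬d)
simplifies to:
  True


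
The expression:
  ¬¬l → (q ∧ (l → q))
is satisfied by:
  {q: True, l: False}
  {l: False, q: False}
  {l: True, q: True}


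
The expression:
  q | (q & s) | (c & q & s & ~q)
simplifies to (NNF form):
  q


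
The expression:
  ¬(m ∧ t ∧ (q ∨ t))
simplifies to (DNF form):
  ¬m ∨ ¬t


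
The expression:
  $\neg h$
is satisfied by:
  {h: False}


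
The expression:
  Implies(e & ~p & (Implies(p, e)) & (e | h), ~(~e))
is always true.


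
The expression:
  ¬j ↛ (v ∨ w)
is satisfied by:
  {v: False, w: False, j: False}


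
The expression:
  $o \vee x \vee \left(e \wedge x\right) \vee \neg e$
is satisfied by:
  {x: True, o: True, e: False}
  {x: True, e: False, o: False}
  {o: True, e: False, x: False}
  {o: False, e: False, x: False}
  {x: True, o: True, e: True}
  {x: True, e: True, o: False}
  {o: True, e: True, x: False}


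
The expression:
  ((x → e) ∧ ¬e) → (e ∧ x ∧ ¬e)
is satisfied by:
  {x: True, e: True}
  {x: True, e: False}
  {e: True, x: False}


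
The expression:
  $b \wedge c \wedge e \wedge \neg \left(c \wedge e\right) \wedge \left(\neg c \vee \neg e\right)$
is never true.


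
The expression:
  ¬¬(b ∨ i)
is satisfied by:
  {i: True, b: True}
  {i: True, b: False}
  {b: True, i: False}


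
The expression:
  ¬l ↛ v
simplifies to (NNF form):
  ¬l ∧ ¬v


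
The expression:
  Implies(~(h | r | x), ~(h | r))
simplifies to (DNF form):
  True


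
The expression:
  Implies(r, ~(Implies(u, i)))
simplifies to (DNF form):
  ~r | (u & ~i)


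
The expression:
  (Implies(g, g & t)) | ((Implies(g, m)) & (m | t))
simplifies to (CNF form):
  m | t | ~g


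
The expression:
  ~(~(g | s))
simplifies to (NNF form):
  g | s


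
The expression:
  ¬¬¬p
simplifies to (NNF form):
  ¬p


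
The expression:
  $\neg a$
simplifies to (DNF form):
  $\neg a$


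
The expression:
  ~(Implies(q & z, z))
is never true.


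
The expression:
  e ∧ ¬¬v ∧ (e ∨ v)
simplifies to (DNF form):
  e ∧ v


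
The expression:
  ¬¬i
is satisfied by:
  {i: True}


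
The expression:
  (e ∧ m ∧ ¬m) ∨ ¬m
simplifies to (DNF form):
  ¬m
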